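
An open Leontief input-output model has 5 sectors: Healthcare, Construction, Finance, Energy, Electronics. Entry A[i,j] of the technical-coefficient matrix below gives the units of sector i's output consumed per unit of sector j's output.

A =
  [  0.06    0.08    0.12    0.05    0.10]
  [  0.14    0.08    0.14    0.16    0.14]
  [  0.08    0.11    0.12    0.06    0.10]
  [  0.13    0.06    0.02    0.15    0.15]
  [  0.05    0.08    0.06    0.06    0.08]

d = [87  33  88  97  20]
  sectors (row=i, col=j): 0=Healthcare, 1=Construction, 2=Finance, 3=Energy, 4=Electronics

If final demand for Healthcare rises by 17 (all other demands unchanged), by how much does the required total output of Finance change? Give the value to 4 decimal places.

Form M = I − A:
  [  0.94   -0.08   -0.12   -0.05   -0.10]
  [ -0.14    0.92   -0.14   -0.16   -0.14]
  [ -0.08   -0.11    0.88   -0.06   -0.10]
  [ -0.13   -0.06   -0.02    0.85   -0.15]
  [ -0.05   -0.08   -0.06   -0.06    0.92]
Leontief inverse L = M⁻¹:
  [  1.1283    0.1451    0.1923    0.1203    0.1852]
  [  0.2495    1.1802    0.2470    0.2739    0.2782]
  [  0.1605    0.1847    1.2045    0.1433    0.1998]
  [  0.2129    0.1330    0.0958    1.2388    0.2558]
  [  0.1074    0.1312    0.1167    0.1205    1.1509]
Total output x = L · d:
  x_0 = 1.1283·87 + 0.1451·33 + 0.1923·88 + 0.1203·97 + 0.1852·20 = 135.2472
  x_1 = 0.2495·87 + 1.1802·33 + 0.2470·88 + 0.2739·97 + 0.2782·20 = 114.5207
  x_2 = 0.1605·87 + 0.1847·33 + 1.2045·88 + 0.1433·97 + 0.1998·20 = 143.9540
  x_3 = 0.2129·87 + 0.1330·33 + 0.0958·88 + 1.2388·97 + 0.2558·20 = 156.6236
  x_4 = 0.1074·87 + 0.1312·33 + 0.1167·88 + 0.1205·97 + 1.1509·20 = 58.6507
Δx_2 = L[2,0] · Δd_0 = 0.1605 · 17 = 2.7280

2.7280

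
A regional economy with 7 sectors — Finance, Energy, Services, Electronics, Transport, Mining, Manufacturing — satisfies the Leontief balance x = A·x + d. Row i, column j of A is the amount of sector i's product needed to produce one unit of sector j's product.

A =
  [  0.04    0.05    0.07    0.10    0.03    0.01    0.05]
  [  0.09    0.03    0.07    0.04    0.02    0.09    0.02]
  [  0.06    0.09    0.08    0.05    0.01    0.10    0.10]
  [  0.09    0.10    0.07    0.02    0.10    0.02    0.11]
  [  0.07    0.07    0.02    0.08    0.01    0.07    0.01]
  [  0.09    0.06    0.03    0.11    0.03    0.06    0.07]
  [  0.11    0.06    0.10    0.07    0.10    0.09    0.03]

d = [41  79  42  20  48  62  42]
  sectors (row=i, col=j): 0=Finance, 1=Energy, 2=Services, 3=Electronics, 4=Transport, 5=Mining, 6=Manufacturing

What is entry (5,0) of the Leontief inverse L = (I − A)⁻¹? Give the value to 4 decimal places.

L[5,0] = 0.1532

Form M = I − A:
  [  0.96   -0.05   -0.07   -0.10   -0.03   -0.01   -0.05]
  [ -0.09    0.97   -0.07   -0.04   -0.02   -0.09   -0.02]
  [ -0.06   -0.09    0.92   -0.05   -0.01   -0.10   -0.10]
  [ -0.09   -0.10   -0.07    0.98   -0.10   -0.02   -0.11]
  [ -0.07   -0.07   -0.02   -0.08    0.99   -0.07   -0.01]
  [ -0.09   -0.06   -0.03   -0.11   -0.03    0.94   -0.07]
  [ -0.11   -0.06   -0.10   -0.07   -0.10   -0.09    0.97]
Leontief inverse L = M⁻¹:
  [  1.0896    0.0938    0.1131    0.1376    0.0605    0.0486    0.0895]
  [  0.1375    1.0719    0.1102    0.0856    0.0455    0.1267    0.0599]
  [  0.1309    0.1464    1.1391    0.1100    0.0496    0.1571    0.1515]
  [  0.1589    0.1557    0.1284    1.0804    0.1363    0.0782    0.1542]
  [  0.1149    0.1072    0.0567    0.1182    1.0359    0.1015    0.0454]
  [  0.1532    0.1130    0.0830    0.1626    0.0696    1.1050    0.1177]
  [  0.1831    0.1248    0.1599    0.1375    0.1379    0.1482    1.0871]
Total output x = L · d:
  x_0 = 1.0896·41 + 0.0938·79 + 0.1131·42 + 0.1376·20 + 0.0605·48 + 0.0486·62 + 0.0895·42 = 69.2594
  x_1 = 0.1375·41 + 1.0719·79 + 0.1102·42 + 0.0856·20 + 0.0455·48 + 0.1267·62 + 0.0599·42 = 109.2087
  x_2 = 0.1309·41 + 0.1464·79 + 1.1391·42 + 0.1100·20 + 0.0496·48 + 0.1571·62 + 0.1515·42 = 85.4675
  x_3 = 0.1589·41 + 0.1557·79 + 0.1284·42 + 1.0804·20 + 0.1363·48 + 0.0782·62 + 0.1542·42 = 63.6828
  x_4 = 0.1149·41 + 0.1072·79 + 0.0567·42 + 0.1182·20 + 1.0359·48 + 0.1015·62 + 0.0454·42 = 75.8497
  x_5 = 0.1532·41 + 0.1130·79 + 0.0830·42 + 0.1626·20 + 0.0696·48 + 1.1050·62 + 0.1177·42 = 98.7353
  x_6 = 0.1831·41 + 0.1248·79 + 0.1599·42 + 0.1375·20 + 0.1379·48 + 0.1482·62 + 1.0871·42 = 88.2956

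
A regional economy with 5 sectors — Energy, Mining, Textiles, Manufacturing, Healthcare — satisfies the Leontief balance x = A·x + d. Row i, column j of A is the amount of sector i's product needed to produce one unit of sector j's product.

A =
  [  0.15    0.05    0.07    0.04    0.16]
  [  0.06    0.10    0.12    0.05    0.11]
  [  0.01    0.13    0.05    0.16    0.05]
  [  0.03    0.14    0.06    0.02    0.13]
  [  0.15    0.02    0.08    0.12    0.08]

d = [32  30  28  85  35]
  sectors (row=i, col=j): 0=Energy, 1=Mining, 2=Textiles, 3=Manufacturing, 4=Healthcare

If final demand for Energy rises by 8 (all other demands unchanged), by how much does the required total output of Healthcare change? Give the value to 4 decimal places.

1.7609

Form M = I − A:
  [  0.85   -0.05   -0.07   -0.04   -0.16]
  [ -0.06    0.90   -0.12   -0.05   -0.11]
  [ -0.01   -0.13    0.95   -0.16   -0.05]
  [ -0.03   -0.14   -0.06    0.98   -0.13]
  [ -0.15   -0.02   -0.08   -0.12    0.92]
Leontief inverse L = M⁻¹:
  [  1.2338    0.1101    0.1327    0.1083    0.2503]
  [  0.1215    1.1661    0.1793    0.1166    0.1868]
  [  0.0560    0.1978    1.1052    0.2079    0.1228]
  [  0.0878    0.1934    0.1155    1.0768    0.1968]
  [  0.2201    0.0857    0.1367    0.1787    1.1682]
Total output x = L · d:
  x_0 = 1.2338·32 + 0.1101·30 + 0.1327·28 + 0.1083·85 + 0.2503·35 = 64.4653
  x_1 = 0.1215·32 + 1.1661·30 + 0.1793·28 + 0.1166·85 + 0.1868·35 = 60.3389
  x_2 = 0.0560·32 + 0.1978·30 + 1.1052·28 + 0.2079·85 + 0.1228·35 = 60.6387
  x_3 = 0.0878·32 + 0.1934·30 + 0.1155·28 + 1.0768·85 + 0.1968·35 = 110.2627
  x_4 = 0.2201·32 + 0.0857·30 + 0.1367·28 + 0.1787·85 + 1.1682·35 = 69.5209
Δx_4 = L[4,0] · Δd_0 = 0.2201 · 8 = 1.7609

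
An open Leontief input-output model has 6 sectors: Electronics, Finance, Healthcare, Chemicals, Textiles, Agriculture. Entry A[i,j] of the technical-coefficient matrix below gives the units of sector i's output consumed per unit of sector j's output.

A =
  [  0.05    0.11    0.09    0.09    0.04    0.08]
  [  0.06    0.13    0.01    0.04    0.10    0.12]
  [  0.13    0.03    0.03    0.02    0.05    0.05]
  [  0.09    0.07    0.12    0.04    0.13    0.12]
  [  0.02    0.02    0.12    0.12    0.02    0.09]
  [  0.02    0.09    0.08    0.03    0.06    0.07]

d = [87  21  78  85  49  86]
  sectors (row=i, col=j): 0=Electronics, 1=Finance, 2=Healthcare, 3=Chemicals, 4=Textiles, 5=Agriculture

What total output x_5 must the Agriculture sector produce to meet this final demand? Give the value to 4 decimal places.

123.4005

Form M = I − A:
  [  0.95   -0.11   -0.09   -0.09   -0.04   -0.08]
  [ -0.06    0.87   -0.01   -0.04   -0.10   -0.12]
  [ -0.13   -0.03    0.97   -0.02   -0.05   -0.05]
  [ -0.09   -0.07   -0.12    0.96   -0.13   -0.12]
  [ -0.02   -0.02   -0.12   -0.12    0.98   -0.09]
  [ -0.02   -0.09   -0.08   -0.03   -0.06    0.93]
Leontief inverse L = M⁻¹:
  [  1.1008    0.1725    0.1444    0.1302    0.0964    0.1508]
  [  0.1000    1.1946    0.0669    0.0856    0.1525    0.1922]
  [  0.1600    0.0732    1.0711    0.0536    0.0816    0.0956]
  [  0.1466    0.1382    0.1901    1.0948    0.1873    0.2000]
  [  0.0672    0.0661    0.1697    0.1506    1.0675    0.1462]
  [  0.0562    0.1343    0.1188    0.0607    0.0988    1.1212]
Total output x = L · d:
  x_0 = 1.1008·87 + 0.1725·21 + 0.1444·78 + 0.1302·85 + 0.0964·49 + 0.1508·86 = 139.4128
  x_1 = 0.1000·87 + 1.1946·21 + 0.0669·78 + 0.0856·85 + 0.1525·49 + 0.1922·86 = 70.2786
  x_2 = 0.1600·87 + 0.0732·21 + 1.0711·78 + 0.0536·85 + 0.0816·49 + 0.0956·86 = 115.7813
  x_3 = 0.1466·87 + 0.1382·21 + 0.1901·78 + 1.0948·85 + 0.1873·49 + 0.2000·86 = 149.9246
  x_4 = 0.0672·87 + 0.0661·21 + 0.1697·78 + 0.1506·85 + 1.0675·49 + 0.1462·86 = 98.1475
  x_5 = 0.0562·87 + 0.1343·21 + 0.1188·78 + 0.0607·85 + 0.0988·49 + 1.1212·86 = 123.4005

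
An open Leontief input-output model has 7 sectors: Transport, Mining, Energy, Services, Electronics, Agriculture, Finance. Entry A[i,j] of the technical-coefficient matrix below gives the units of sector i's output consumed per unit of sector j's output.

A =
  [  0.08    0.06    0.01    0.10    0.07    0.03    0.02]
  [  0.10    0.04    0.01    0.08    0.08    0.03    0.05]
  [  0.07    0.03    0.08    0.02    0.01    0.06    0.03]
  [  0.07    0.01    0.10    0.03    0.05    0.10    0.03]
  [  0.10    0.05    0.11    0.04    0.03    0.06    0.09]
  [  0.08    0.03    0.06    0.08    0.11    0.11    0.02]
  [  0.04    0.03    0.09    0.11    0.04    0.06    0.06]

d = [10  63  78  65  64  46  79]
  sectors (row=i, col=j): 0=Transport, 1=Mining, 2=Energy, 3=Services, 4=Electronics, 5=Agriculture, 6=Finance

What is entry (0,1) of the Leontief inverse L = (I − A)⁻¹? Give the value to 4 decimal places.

Form M = I − A:
  [  0.92   -0.06   -0.01   -0.10   -0.07   -0.03   -0.02]
  [ -0.10    0.96   -0.01   -0.08   -0.08   -0.03   -0.05]
  [ -0.07   -0.03    0.92   -0.02   -0.01   -0.06   -0.03]
  [ -0.07   -0.01   -0.10    0.97   -0.05   -0.10   -0.03]
  [ -0.10   -0.05   -0.11   -0.04    0.97   -0.06   -0.09]
  [ -0.08   -0.03   -0.06   -0.08   -0.11    0.89   -0.02]
  [ -0.04   -0.03   -0.09   -0.11   -0.04   -0.06    0.94]
Leontief inverse L = M⁻¹:
  [  1.1300    0.0828    0.0501    0.1398    0.1060    0.0702    0.0461]
  [  0.1516    1.0649    0.0530    0.1242    0.1171    0.0717    0.0783]
  [  0.1079    0.0483    1.1096    0.0525    0.0383    0.0918    0.0476]
  [  0.1204    0.0339    0.1432    1.0708    0.0868    0.1447    0.0545]
  [  0.1593    0.0790    0.1600    0.0932    1.0728    0.1098    0.1207]
  [  0.1466    0.0606    0.1169    0.1315    0.1582    1.1676    0.0543]
  [  0.0935    0.0533    0.1411    0.1526    0.0778    0.1102    1.0878]
Total output x = L · d:
  x_0 = 1.1300·10 + 0.0828·63 + 0.0501·78 + 0.1398·65 + 0.1060·64 + 0.0702·46 + 0.0461·79 = 43.1696
  x_1 = 0.1516·10 + 1.0649·63 + 0.0530·78 + 0.1242·65 + 0.1171·64 + 0.0717·46 + 0.0783·79 = 97.7844
  x_2 = 0.1079·10 + 0.0483·63 + 1.1096·78 + 0.0525·65 + 0.0383·64 + 0.0918·46 + 0.0476·79 = 104.5129
  x_3 = 0.1204·10 + 0.0339·63 + 0.1432·78 + 1.0708·65 + 0.0868·64 + 0.1447·46 + 0.0545·79 = 100.6305
  x_4 = 0.1593·10 + 0.0790·63 + 0.1600·78 + 0.0932·65 + 1.0728·64 + 0.1098·46 + 0.1207·79 = 108.3510
  x_5 = 0.1466·10 + 0.0606·63 + 0.1169·78 + 0.1315·65 + 0.1582·64 + 1.1676·46 + 0.0543·79 = 91.0686
  x_6 = 0.0935·10 + 0.0533·63 + 0.1411·78 + 0.1526·65 + 0.0778·64 + 0.1102·46 + 1.0878·79 = 121.2064

L[0,1] = 0.0828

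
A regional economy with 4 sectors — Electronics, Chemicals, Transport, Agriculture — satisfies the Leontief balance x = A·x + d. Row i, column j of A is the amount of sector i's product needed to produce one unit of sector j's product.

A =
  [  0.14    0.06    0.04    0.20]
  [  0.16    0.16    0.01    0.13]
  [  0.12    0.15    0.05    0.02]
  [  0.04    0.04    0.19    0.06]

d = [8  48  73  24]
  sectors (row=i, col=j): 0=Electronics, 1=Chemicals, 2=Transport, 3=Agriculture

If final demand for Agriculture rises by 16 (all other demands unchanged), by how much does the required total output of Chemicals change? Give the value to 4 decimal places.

Form M = I − A:
  [  0.86   -0.06   -0.04   -0.20]
  [ -0.16    0.84   -0.01   -0.13]
  [ -0.12   -0.15    0.95   -0.02]
  [ -0.04   -0.04   -0.19    0.94]
Leontief inverse L = M⁻¹:
  [  1.2128    0.1190    0.1077    0.2768]
  [  0.2491    1.2312    0.0684    0.2247]
  [  0.1947    0.2115    1.0818    0.0937]
  [  0.1016    0.1002    0.2262    1.1041]
Total output x = L · d:
  x_0 = 1.2128·8 + 0.1190·48 + 0.1077·73 + 0.2768·24 = 29.9207
  x_1 = 0.2491·8 + 1.2312·48 + 0.0684·73 + 0.2247·24 = 71.4745
  x_2 = 0.1947·8 + 0.2115·48 + 1.0818·73 + 0.0937·24 = 92.9308
  x_3 = 0.1016·8 + 0.1002·48 + 0.2262·73 + 1.1041·24 = 48.6305
Δx_1 = L[1,3] · Δd_3 = 0.2247 · 16 = 3.5954

3.5954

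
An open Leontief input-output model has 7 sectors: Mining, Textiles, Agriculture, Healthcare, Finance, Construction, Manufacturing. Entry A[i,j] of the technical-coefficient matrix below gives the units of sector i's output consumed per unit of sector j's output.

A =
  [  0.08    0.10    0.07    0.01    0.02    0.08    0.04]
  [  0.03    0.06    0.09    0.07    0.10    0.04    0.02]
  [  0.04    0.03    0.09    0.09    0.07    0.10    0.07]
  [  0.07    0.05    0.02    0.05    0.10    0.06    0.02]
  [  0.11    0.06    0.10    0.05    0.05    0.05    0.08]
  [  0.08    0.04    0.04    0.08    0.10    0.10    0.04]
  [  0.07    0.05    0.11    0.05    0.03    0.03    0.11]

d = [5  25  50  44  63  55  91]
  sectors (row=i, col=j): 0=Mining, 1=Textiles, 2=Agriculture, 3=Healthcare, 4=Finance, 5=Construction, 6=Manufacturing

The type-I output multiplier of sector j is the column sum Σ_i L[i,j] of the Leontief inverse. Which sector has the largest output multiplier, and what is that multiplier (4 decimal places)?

Form M = I − A:
  [  0.92   -0.10   -0.07   -0.01   -0.02   -0.08   -0.04]
  [ -0.03    0.94   -0.09   -0.07   -0.10   -0.04   -0.02]
  [ -0.04   -0.03    0.91   -0.09   -0.07   -0.10   -0.07]
  [ -0.07   -0.05   -0.02    0.95   -0.10   -0.06   -0.02]
  [ -0.11   -0.06   -0.10   -0.05    0.95   -0.05   -0.08]
  [ -0.08   -0.04   -0.04   -0.08   -0.10    0.90   -0.04]
  [ -0.07   -0.05   -0.11   -0.05   -0.03   -0.03    0.89]
Leontief inverse L = M⁻¹:
  [  1.1264    0.1406    0.1243    0.0527    0.0693    0.1301    0.0768]
  [  0.0815    1.0999    0.1455    0.1144    0.1517    0.0903    0.0601]
  [  0.1023    0.0769    1.1534    0.1428    0.1310    0.1614    0.1193]
  [  0.1190    0.0892    0.0689    1.0862    0.1440    0.1044    0.0548]
  [  0.1705    0.1112    0.1686    0.1004    1.1067    0.1113    0.1302]
  [  0.1433    0.0893    0.1013    0.1281    0.1581    1.1593    0.0856]
  [  0.1231    0.0941    0.1735    0.0969    0.0809    0.0840    1.1581]
Total output x = L · d:
  x_0 = 1.1264·5 + 0.1406·25 + 0.1243·50 + 0.0527·44 + 0.0693·63 + 0.1301·55 + 0.0768·91 = 36.1986
  x_1 = 0.0815·5 + 1.0999·25 + 0.1455·50 + 0.1144·44 + 0.1517·63 + 0.0903·55 + 0.0601·91 = 60.2073
  x_2 = 0.1023·5 + 0.0769·25 + 1.1534·50 + 0.1428·44 + 0.1310·63 + 0.1614·55 + 0.1193·91 = 94.3757
  x_3 = 0.1190·5 + 0.0892·25 + 0.0689·50 + 1.0862·44 + 0.1440·63 + 0.1044·55 + 0.0548·91 = 73.8727
  x_4 = 0.1705·5 + 0.1112·25 + 0.1686·50 + 0.1004·44 + 1.1067·63 + 0.1113·55 + 0.1302·91 = 104.1731
  x_5 = 0.1433·5 + 0.0893·25 + 0.1013·50 + 0.1281·44 + 0.1581·63 + 1.1593·55 + 0.0856·91 = 95.1631
  x_6 = 0.1231·5 + 0.0941·25 + 0.1735·50 + 0.0969·44 + 0.0809·63 + 0.0840·55 + 1.1581·91 = 131.0105
Output multipliers (column sums of L):
  Mining: 1.8661
  Textiles: 1.7012
  Agriculture: 1.9355
  Healthcare: 1.7216
  Finance: 1.8418
  Construction: 1.8409
  Manufacturing: 1.6849

Agriculture (1.9355)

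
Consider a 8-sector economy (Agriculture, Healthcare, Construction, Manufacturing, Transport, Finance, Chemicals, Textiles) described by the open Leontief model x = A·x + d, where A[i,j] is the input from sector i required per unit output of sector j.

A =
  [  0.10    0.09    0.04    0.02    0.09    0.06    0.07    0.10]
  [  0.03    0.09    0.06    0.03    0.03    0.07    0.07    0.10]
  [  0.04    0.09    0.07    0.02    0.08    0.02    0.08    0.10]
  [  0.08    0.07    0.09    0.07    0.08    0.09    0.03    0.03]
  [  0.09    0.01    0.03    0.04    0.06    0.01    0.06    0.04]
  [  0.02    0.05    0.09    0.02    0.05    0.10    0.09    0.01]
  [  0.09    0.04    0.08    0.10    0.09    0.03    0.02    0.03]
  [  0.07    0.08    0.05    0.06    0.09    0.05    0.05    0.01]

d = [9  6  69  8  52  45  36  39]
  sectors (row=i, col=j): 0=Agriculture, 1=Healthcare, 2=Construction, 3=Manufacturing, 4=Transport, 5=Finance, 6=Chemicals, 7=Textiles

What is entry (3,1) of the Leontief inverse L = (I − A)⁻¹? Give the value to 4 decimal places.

Form M = I − A:
  [  0.90   -0.09   -0.04   -0.02   -0.09   -0.06   -0.07   -0.10]
  [ -0.03    0.91   -0.06   -0.03   -0.03   -0.07   -0.07   -0.10]
  [ -0.04   -0.09    0.93   -0.02   -0.08   -0.02   -0.08   -0.10]
  [ -0.08   -0.07   -0.09    0.93   -0.08   -0.09   -0.03   -0.03]
  [ -0.09   -0.01   -0.03   -0.04    0.94   -0.01   -0.06   -0.04]
  [ -0.02   -0.05   -0.09   -0.02   -0.05    0.90   -0.09   -0.01]
  [ -0.09   -0.04   -0.08   -0.10   -0.09   -0.03    0.98   -0.03]
  [ -0.07   -0.08   -0.05   -0.06   -0.09   -0.05   -0.05    0.99]
Leontief inverse L = M⁻¹:
  [  1.1719    0.1593    0.1037    0.0669    0.1660    0.1147    0.1344    0.1589]
  [  0.0858    1.1505    0.1179    0.0709    0.0933    0.1183    0.1242    0.1477]
  [  0.1021    0.1508    1.1262    0.0632    0.1467    0.0644    0.1346    0.1519]
  [  0.1447    0.1365    0.1543    1.1115    0.1510    0.1445    0.0937    0.0881]
  [  0.1385    0.0513    0.0683    0.0701    1.1093    0.0415    0.0969    0.0764]
  [  0.0686    0.0999    0.1434    0.0553    0.1058    1.1410    0.1394    0.0532]
  [  0.1529    0.0997    0.1358    0.1387    0.1561    0.0770    1.0747    0.0831]
  [  0.1275    0.1349    0.1034    0.0972    0.1499    0.0950    0.1021    1.0601]
Total output x = L · d:
  x_0 = 1.1719·9 + 0.1593·6 + 0.1037·69 + 0.0669·8 + 0.1660·52 + 0.1147·45 + 0.1344·36 + 0.1589·39 = 44.0216
  x_1 = 0.0858·9 + 1.1505·6 + 0.1179·69 + 0.0709·8 + 0.0933·52 + 0.1183·45 + 0.1242·36 + 0.1477·39 = 36.7792
  x_2 = 0.1021·9 + 0.1508·6 + 1.1262·69 + 0.0632·8 + 0.1467·52 + 0.0644·45 + 0.1346·36 + 0.1519·39 = 101.3317
  x_3 = 0.1447·9 + 0.1365·6 + 0.1543·69 + 1.1115·8 + 0.1510·52 + 0.1445·45 + 0.0937·36 + 0.0881·39 = 42.8238
  x_4 = 0.1385·9 + 0.0513·6 + 0.0683·69 + 0.0701·8 + 1.1093·52 + 0.0415·45 + 0.0969·36 + 0.0764·39 = 72.8449
  x_5 = 0.0686·9 + 0.0999·6 + 0.1434·69 + 0.0553·8 + 0.1058·52 + 1.1410·45 + 0.1394·36 + 0.0532·39 = 75.4944
  x_6 = 0.1529·9 + 0.0997·6 + 0.1358·69 + 0.1387·8 + 0.1561·52 + 0.0770·45 + 1.0747·36 + 0.0831·39 = 65.9711
  x_7 = 0.1275·9 + 0.1349·6 + 0.1034·69 + 0.0972·8 + 0.1499·52 + 0.0950·45 + 0.1021·36 + 1.0601·39 = 66.9588

L[3,1] = 0.1365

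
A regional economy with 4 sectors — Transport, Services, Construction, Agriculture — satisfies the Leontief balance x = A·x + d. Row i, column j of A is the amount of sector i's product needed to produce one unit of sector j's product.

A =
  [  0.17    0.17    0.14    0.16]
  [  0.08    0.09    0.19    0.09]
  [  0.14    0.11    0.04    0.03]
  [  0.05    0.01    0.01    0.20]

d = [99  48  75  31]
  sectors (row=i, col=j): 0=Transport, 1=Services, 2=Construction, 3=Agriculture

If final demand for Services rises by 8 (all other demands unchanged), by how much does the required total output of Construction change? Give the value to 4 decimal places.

Form M = I − A:
  [  0.83   -0.17   -0.14   -0.16]
  [ -0.08    0.91   -0.19   -0.09]
  [ -0.14   -0.11    0.96   -0.03]
  [ -0.05   -0.01   -0.01    0.80]
Leontief inverse L = M⁻¹:
  [  1.2906    0.2741    0.2456    0.2982]
  [  0.1657    1.1627    0.2561    0.1736]
  [  0.2099    0.1743    1.1078    0.1031]
  [  0.0854    0.0338    0.0324    1.2721]
Total output x = L · d:
  x_0 = 1.2906·99 + 0.2741·48 + 0.2456·75 + 0.2982·31 = 168.5865
  x_1 = 0.1657·99 + 1.1627·48 + 0.2561·75 + 0.1736·31 = 96.8048
  x_2 = 0.2099·99 + 0.1743·48 + 1.1078·75 + 0.1031·31 = 115.4259
  x_3 = 0.0854·99 + 0.0338·48 + 0.0324·75 + 1.2721·31 = 51.9395
Δx_2 = L[2,1] · Δd_1 = 0.1743 · 8 = 1.3940

1.3940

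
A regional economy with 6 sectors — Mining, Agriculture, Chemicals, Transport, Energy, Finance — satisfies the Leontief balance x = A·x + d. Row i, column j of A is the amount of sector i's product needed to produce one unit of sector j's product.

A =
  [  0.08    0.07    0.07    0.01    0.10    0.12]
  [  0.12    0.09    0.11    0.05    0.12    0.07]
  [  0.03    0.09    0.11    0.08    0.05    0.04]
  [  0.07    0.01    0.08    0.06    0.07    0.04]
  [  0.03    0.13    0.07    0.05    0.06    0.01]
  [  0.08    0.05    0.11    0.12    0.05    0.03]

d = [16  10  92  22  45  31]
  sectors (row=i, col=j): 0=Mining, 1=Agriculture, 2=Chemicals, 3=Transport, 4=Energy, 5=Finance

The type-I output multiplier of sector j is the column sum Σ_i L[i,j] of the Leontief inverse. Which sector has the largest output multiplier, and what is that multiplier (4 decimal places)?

Form M = I − A:
  [  0.92   -0.07   -0.07   -0.01   -0.10   -0.12]
  [ -0.12    0.91   -0.11   -0.05   -0.12   -0.07]
  [ -0.03   -0.09    0.89   -0.08   -0.05   -0.04]
  [ -0.07   -0.01   -0.08    0.94   -0.07   -0.04]
  [ -0.03   -0.13   -0.07   -0.05    0.94   -0.01]
  [ -0.08   -0.05   -0.11   -0.12   -0.05    0.97]
Leontief inverse L = M⁻¹:
  [  1.1326    0.1333    0.1431    0.0601    0.1581    0.1598]
  [  0.1839    1.1682    0.1987    0.1068    0.1937    0.1217]
  [  0.0760    0.1421    1.1754    0.1233    0.1019    0.0743]
  [  0.1037    0.0523    0.1299    1.0933    0.1097    0.0682]
  [  0.0741    0.1803    0.1284    0.0858    1.1102    0.0425]
  [  0.1282    0.1031    0.1780    0.1641    0.1054    1.0694]
Total output x = L · d:
  x_0 = 1.1326·16 + 0.1333·10 + 0.1431·92 + 0.0601·22 + 0.1581·45 + 0.1598·31 = 46.0140
  x_1 = 0.1839·16 + 1.1682·10 + 0.1987·92 + 0.1068·22 + 0.1937·45 + 0.1217·31 = 47.7450
  x_2 = 0.0760·16 + 0.1421·10 + 1.1754·92 + 0.1233·22 + 0.1019·45 + 0.0743·31 = 120.3745
  x_3 = 0.1037·16 + 0.0523·10 + 0.1299·92 + 1.0933·22 + 0.1097·45 + 0.0682·31 = 45.2387
  x_4 = 0.0741·16 + 0.1803·10 + 0.1284·92 + 0.0858·22 + 1.1102·45 + 0.0425·31 = 67.9628
  x_5 = 0.1282·16 + 0.1031·10 + 0.1780·92 + 0.1641·22 + 0.1054·45 + 1.0694·31 = 60.9653
Output multipliers (column sums of L):
  Mining: 1.6986
  Agriculture: 1.7792
  Chemicals: 1.9536
  Transport: 1.6335
  Energy: 1.7789
  Finance: 1.5357

Chemicals (1.9536)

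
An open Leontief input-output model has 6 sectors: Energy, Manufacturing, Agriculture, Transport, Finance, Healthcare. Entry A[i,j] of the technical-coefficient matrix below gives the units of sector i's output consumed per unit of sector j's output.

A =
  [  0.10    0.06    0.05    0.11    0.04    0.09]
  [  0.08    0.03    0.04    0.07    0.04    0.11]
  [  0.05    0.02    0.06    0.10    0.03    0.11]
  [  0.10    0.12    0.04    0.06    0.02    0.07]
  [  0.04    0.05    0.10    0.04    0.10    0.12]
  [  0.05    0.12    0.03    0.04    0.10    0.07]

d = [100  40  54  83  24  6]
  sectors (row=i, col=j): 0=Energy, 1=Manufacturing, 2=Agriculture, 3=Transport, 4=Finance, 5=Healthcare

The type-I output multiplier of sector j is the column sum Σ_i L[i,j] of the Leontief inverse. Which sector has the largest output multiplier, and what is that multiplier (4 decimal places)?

Healthcare (1.9541)

Form M = I − A:
  [  0.90   -0.06   -0.05   -0.11   -0.04   -0.09]
  [ -0.08    0.97   -0.04   -0.07   -0.04   -0.11]
  [ -0.05   -0.02    0.94   -0.10   -0.03   -0.11]
  [ -0.10   -0.12   -0.04    0.94   -0.02   -0.07]
  [ -0.04   -0.05   -0.10   -0.04    0.90   -0.12]
  [ -0.05   -0.12   -0.03   -0.04   -0.10    0.93]
Leontief inverse L = M⁻¹:
  [  1.1570    0.1174    0.0872    0.1636    0.0808    0.1589]
  [  0.1250    1.0786    0.0708    0.1128    0.0769    0.1665]
  [  0.0946    0.0697    1.0901    0.1420    0.0652    0.1654]
  [  0.1522    0.1677    0.0727    1.1100    0.0562    0.1340]
  [  0.0886    0.1025    0.1411    0.0900    1.1477    0.1923]
  [  0.0975    0.1660    0.0673    0.0854    0.1422    1.1371]
Total output x = L · d:
  x_0 = 1.1570·100 + 0.1174·40 + 0.0872·54 + 0.1636·83 + 0.0808·24 + 0.1589·6 = 141.5775
  x_1 = 0.1250·100 + 1.0786·40 + 0.0708·54 + 0.1128·83 + 0.0769·24 + 0.1665·6 = 71.6822
  x_2 = 0.0946·100 + 0.0697·40 + 1.0901·54 + 0.1420·83 + 0.0652·24 + 0.1654·6 = 85.4638
  x_3 = 0.1522·100 + 0.1677·40 + 0.0727·54 + 1.1100·83 + 0.0562·24 + 0.1340·6 = 120.1351
  x_4 = 0.0886·100 + 0.1025·40 + 0.1411·54 + 0.0900·83 + 1.1477·24 + 0.1923·6 = 56.7552
  x_5 = 0.0975·100 + 0.1660·40 + 0.0673·54 + 0.0854·83 + 0.1422·24 + 1.1371·6 = 37.3393
Output multipliers (column sums of L):
  Energy: 1.7150
  Manufacturing: 1.7019
  Agriculture: 1.5293
  Transport: 1.7039
  Finance: 1.5689
  Healthcare: 1.9541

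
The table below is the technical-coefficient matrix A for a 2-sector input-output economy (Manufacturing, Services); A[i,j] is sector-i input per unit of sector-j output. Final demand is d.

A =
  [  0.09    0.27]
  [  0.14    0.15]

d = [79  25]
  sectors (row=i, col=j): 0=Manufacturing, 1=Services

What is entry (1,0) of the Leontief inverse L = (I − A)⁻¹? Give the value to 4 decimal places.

Form M = I − A:
  [  0.91   -0.27]
  [ -0.14    0.85]
Leontief inverse L = M⁻¹:
  [  1.1554    0.3670]
  [  0.1903    1.2369]
Total output x = L · d:
  x_0 = 1.1554·79 + 0.3670·25 = 100.4486
  x_1 = 0.1903·79 + 1.2369·25 = 45.9562

L[1,0] = 0.1903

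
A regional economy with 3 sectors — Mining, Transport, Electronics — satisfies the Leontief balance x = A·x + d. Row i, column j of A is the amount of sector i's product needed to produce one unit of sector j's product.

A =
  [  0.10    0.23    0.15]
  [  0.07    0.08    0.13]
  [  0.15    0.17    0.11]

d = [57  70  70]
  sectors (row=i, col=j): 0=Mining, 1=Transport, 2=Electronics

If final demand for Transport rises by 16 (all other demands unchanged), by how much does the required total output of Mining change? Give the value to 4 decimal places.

Form M = I − A:
  [  0.90   -0.23   -0.15]
  [ -0.07    0.92   -0.13]
  [ -0.15   -0.17    0.89]
Leontief inverse L = M⁻¹:
  [  1.1790    0.3407    0.2485]
  [  0.1211    1.1521    0.1887]
  [  0.2218    0.2775    1.2015]
Total output x = L · d:
  x_0 = 1.1790·57 + 0.3407·70 + 0.2485·70 = 108.4439
  x_1 = 0.1211·57 + 1.1521·70 + 0.1887·70 = 100.7540
  x_2 = 0.2218·57 + 0.2775·70 + 1.2015·70 = 116.1739
Δx_0 = L[0,1] · Δd_1 = 0.3407 · 16 = 5.4507

5.4507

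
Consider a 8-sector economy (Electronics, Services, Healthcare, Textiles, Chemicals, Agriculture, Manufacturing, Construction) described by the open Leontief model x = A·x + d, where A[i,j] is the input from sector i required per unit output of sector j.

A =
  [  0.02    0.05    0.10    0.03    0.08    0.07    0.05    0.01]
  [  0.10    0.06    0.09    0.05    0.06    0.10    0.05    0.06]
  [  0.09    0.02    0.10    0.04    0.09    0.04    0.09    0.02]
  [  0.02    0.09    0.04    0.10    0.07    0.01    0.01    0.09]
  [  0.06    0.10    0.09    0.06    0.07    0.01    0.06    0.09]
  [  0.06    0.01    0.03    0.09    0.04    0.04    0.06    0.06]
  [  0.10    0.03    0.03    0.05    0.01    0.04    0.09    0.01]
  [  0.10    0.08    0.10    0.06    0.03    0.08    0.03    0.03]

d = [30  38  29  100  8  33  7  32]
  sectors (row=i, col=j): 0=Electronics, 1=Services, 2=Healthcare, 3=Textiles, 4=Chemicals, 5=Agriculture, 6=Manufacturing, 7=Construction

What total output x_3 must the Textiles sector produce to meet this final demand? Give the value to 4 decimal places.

133.1250

Form M = I − A:
  [  0.98   -0.05   -0.10   -0.03   -0.08   -0.07   -0.05   -0.01]
  [ -0.10    0.94   -0.09   -0.05   -0.06   -0.10   -0.05   -0.06]
  [ -0.09   -0.02    0.90   -0.04   -0.09   -0.04   -0.09   -0.02]
  [ -0.02   -0.09   -0.04    0.90   -0.07   -0.01   -0.01   -0.09]
  [ -0.06   -0.10   -0.09   -0.06    0.93   -0.01   -0.06   -0.09]
  [ -0.06   -0.01   -0.03   -0.09   -0.04    0.96   -0.06   -0.06]
  [ -0.10   -0.03   -0.03   -0.05   -0.01   -0.04    0.91   -0.01]
  [ -0.10   -0.08   -0.10   -0.06   -0.03   -0.08   -0.03    0.97]
Leontief inverse L = M⁻¹:
  [  1.0740    0.0891    0.1559    0.0749    0.1259    0.1040    0.0968    0.0459]
  [  0.1702    1.1143    0.1681    0.1115    0.1223    0.1514    0.1100    0.1063]
  [  0.1502    0.0671    1.1668    0.0901    0.1438    0.0799    0.1450    0.0579]
  [  0.0769    0.1427    0.1041    1.1510    0.1196    0.0513    0.0507    0.1334]
  [  0.1330    0.1582    0.1699    0.1179    1.1306    0.0624    0.1172    0.1356]
  [  0.1053    0.0511    0.0801    0.1341    0.0804    1.0720    0.0970    0.0931]
  [  0.1407    0.0620    0.0741    0.0866    0.0461    0.0711    1.1272    0.0351]
  [  0.1622    0.1279    0.1708    0.1148    0.0883    0.1272    0.0836    1.0716]
Total output x = L · d:
  x_0 = 1.0740·30 + 0.0891·38 + 0.1559·29 + 0.0749·100 + 0.1259·8 + 0.1040·33 + 0.0968·7 + 0.0459·32 = 54.2049
  x_1 = 0.1702·30 + 1.1143·38 + 0.1681·29 + 0.1115·100 + 0.1223·8 + 0.1514·33 + 0.1100·7 + 0.1063·32 = 73.6267
  x_2 = 0.1502·30 + 0.0671·38 + 1.1668·29 + 0.0901·100 + 0.1438·8 + 0.0799·33 + 0.1450·7 + 0.0579·32 = 56.5601
  x_3 = 0.0769·30 + 0.1427·38 + 0.1041·29 + 1.1510·100 + 0.1196·8 + 0.0513·33 + 0.0507·7 + 0.1334·32 = 133.1250
  x_4 = 0.1330·30 + 0.1582·38 + 0.1699·29 + 0.1179·100 + 1.1306·8 + 0.0624·33 + 0.1172·7 + 0.1356·32 = 42.9881
  x_5 = 0.1053·30 + 0.0511·38 + 0.0801·29 + 0.1341·100 + 0.0804·8 + 1.0720·33 + 0.0970·7 + 0.0931·32 = 60.5094
  x_6 = 0.1407·30 + 0.0620·38 + 0.0741·29 + 0.0866·100 + 0.0461·8 + 0.0711·33 + 1.1272·7 + 0.0351·32 = 29.1120
  x_7 = 0.1622·30 + 0.1279·38 + 0.1708·29 + 0.1148·100 + 0.0883·8 + 0.1272·33 + 0.0836·7 + 1.0716·32 = 65.9360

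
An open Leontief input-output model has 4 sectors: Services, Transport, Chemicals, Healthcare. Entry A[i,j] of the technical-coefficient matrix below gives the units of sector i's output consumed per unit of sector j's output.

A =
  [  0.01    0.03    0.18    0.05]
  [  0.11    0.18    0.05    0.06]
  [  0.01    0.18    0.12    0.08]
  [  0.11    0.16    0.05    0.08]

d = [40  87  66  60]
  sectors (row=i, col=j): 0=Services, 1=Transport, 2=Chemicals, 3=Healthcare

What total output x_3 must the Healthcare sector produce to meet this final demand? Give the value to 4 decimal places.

Form M = I − A:
  [  0.99   -0.03   -0.18   -0.05]
  [ -0.11    0.82   -0.05   -0.06]
  [ -0.01   -0.18    0.88   -0.08]
  [ -0.11   -0.16   -0.05    0.92]
Leontief inverse L = M⁻¹:
  [  1.0329    0.1025    0.2218    0.0821]
  [  0.1532    1.2687    0.1091    0.1006]
  [  0.0570    0.2832    1.1711    0.1234]
  [  0.1532    0.2483    0.1091    1.1210]
Total output x = L · d:
  x_0 = 1.0329·40 + 0.1025·87 + 0.2218·66 + 0.0821·60 = 69.7918
  x_1 = 0.1532·40 + 1.2687·87 + 0.1091·66 + 0.1006·60 = 129.7436
  x_2 = 0.0570·40 + 0.2832·87 + 1.1711·66 + 0.1234·60 = 111.6218
  x_3 = 0.1532·40 + 0.2483·87 + 0.1091·66 + 1.1210·60 = 102.1926

102.1926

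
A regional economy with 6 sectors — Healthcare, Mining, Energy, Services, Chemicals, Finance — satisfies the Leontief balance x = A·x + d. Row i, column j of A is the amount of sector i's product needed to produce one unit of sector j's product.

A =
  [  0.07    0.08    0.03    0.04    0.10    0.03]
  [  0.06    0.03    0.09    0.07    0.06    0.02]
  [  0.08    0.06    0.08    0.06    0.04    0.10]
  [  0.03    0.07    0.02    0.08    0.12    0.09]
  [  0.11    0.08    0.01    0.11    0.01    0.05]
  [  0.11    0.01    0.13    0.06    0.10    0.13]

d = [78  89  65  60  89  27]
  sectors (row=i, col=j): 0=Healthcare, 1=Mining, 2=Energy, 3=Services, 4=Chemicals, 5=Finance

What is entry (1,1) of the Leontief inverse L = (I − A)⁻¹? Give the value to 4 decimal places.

Form M = I − A:
  [  0.93   -0.08   -0.03   -0.04   -0.10   -0.03]
  [ -0.06    0.97   -0.09   -0.07   -0.06   -0.02]
  [ -0.08   -0.06    0.92   -0.06   -0.04   -0.10]
  [ -0.03   -0.07   -0.02    0.92   -0.12   -0.09]
  [ -0.11   -0.08   -0.01   -0.11    0.99   -0.05]
  [ -0.11   -0.01   -0.13   -0.06   -0.10    0.87]
Leontief inverse L = M⁻¹:
  [  1.1143    0.1136    0.0598    0.0817    0.1383    0.0643]
  [  0.1009    1.0632    0.1190    0.1086    0.0985    0.0585]
  [  0.1358    0.0979    1.1259    0.1080    0.0937    0.1529]
  [  0.0850    0.1077    0.0594    1.1320    0.1688    0.1390]
  [  0.1522    0.1146    0.0436    0.1509    1.0615    0.0895]
  [  0.1857    0.0618    0.1863    0.1231    0.1663    1.2010]
Total output x = L · d:
  x_0 = 1.1143·78 + 0.1136·89 + 0.0598·65 + 0.0817·60 + 0.1383·89 + 0.0643·27 = 119.8581
  x_1 = 0.1009·78 + 1.0632·89 + 0.1190·65 + 0.1086·60 + 0.0985·89 + 0.0585·27 = 127.0931
  x_2 = 0.1358·78 + 0.0979·89 + 1.1259·65 + 0.1080·60 + 0.0937·89 + 0.1529·27 = 111.4404
  x_3 = 0.0850·78 + 0.1077·89 + 0.0594·65 + 1.1320·60 + 0.1688·89 + 0.1390·27 = 106.7687
  x_4 = 0.1522·78 + 0.1146·89 + 0.0436·65 + 0.1509·60 + 1.0615·89 + 0.0895·27 = 130.8546
  x_5 = 0.1857·78 + 0.0618·89 + 0.1863·65 + 0.1231·60 + 0.1663·89 + 1.2010·27 = 86.7059

L[1,1] = 1.0632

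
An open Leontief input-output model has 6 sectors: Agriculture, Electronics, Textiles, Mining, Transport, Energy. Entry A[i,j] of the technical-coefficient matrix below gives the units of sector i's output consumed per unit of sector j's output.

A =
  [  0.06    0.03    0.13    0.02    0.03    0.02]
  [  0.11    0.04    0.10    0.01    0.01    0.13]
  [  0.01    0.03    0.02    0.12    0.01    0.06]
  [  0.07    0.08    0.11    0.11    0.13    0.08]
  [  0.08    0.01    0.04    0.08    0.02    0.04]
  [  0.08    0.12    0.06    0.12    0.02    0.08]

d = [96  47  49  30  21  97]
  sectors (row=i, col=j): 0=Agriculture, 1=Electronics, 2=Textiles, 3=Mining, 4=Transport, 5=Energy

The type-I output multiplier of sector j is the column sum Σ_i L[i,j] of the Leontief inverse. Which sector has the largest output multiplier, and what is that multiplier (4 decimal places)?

Mining (1.7613)

Form M = I − A:
  [  0.94   -0.03   -0.13   -0.02   -0.03   -0.02]
  [ -0.11    0.96   -0.10   -0.01   -0.01   -0.13]
  [ -0.01   -0.03    0.98   -0.12   -0.01   -0.06]
  [ -0.07   -0.08   -0.11    0.89   -0.13   -0.08]
  [ -0.08   -0.01   -0.04   -0.08    0.98   -0.04]
  [ -0.08   -0.12   -0.06   -0.12   -0.02    0.92]
Leontief inverse L = M⁻¹:
  [  1.0834    0.0500    0.1599    0.0569    0.0438    0.0479]
  [  0.1493    1.0778    0.1484    0.0612    0.0287    0.1718]
  [  0.0412    0.0597    1.0571    0.1600    0.0358    0.0937]
  [  0.1317    0.1282    0.1793    1.1865    0.1675    0.1431]
  [  0.1079    0.0348    0.0776    0.1160    1.0416    0.0677]
  [  0.1359    0.1663    0.1273    0.1807    0.0544    1.1398]
Total output x = L · d:
  x_0 = 1.0834·96 + 0.0500·47 + 0.1599·49 + 0.0569·30 + 0.0438·21 + 0.0479·97 = 121.4711
  x_1 = 0.1493·96 + 1.0778·47 + 0.1484·49 + 0.0612·30 + 0.0287·21 + 0.1718·97 = 91.3675
  x_2 = 0.0412·96 + 0.0597·47 + 1.0571·49 + 0.1600·30 + 0.0358·21 + 0.0937·97 = 73.2050
  x_3 = 0.1317·96 + 0.1282·47 + 0.1793·49 + 1.1865·30 + 0.1675·21 + 0.1431·97 = 80.4563
  x_4 = 0.1079·96 + 0.0348·47 + 0.0776·49 + 0.1160·30 + 1.0416·21 + 0.0677·97 = 47.7193
  x_5 = 0.1359·96 + 0.1663·47 + 0.1273·49 + 0.1807·30 + 0.0544·21 + 1.1398·97 = 144.2209
Output multipliers (column sums of L):
  Agriculture: 1.6495
  Electronics: 1.5170
  Textiles: 1.7496
  Mining: 1.7613
  Transport: 1.3718
  Energy: 1.6641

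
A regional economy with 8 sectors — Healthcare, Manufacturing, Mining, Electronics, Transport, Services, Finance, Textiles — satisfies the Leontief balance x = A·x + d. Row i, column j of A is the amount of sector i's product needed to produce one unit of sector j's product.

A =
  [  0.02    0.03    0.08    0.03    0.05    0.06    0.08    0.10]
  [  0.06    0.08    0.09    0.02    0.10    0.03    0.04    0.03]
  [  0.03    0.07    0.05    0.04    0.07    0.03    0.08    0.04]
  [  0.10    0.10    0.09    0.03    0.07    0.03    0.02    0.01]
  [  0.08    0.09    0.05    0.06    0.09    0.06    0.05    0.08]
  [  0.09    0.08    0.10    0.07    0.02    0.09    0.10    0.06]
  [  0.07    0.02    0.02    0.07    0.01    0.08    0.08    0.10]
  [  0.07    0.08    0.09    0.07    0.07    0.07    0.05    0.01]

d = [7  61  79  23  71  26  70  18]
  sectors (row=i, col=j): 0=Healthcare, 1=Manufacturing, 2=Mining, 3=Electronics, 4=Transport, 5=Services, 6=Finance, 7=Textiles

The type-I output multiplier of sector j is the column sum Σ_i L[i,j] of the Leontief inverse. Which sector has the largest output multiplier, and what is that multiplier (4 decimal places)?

Mining (2.0963)

Form M = I − A:
  [  0.98   -0.03   -0.08   -0.03   -0.05   -0.06   -0.08   -0.10]
  [ -0.06    0.92   -0.09   -0.02   -0.10   -0.03   -0.04   -0.03]
  [ -0.03   -0.07    0.95   -0.04   -0.07   -0.03   -0.08   -0.04]
  [ -0.10   -0.10   -0.09    0.97   -0.07   -0.03   -0.02   -0.01]
  [ -0.08   -0.09   -0.05   -0.06    0.91   -0.06   -0.05   -0.08]
  [ -0.09   -0.08   -0.10   -0.07   -0.02    0.91   -0.10   -0.06]
  [ -0.07   -0.02   -0.02   -0.07   -0.01   -0.08    0.92   -0.10]
  [ -0.07   -0.08   -0.09   -0.07   -0.07   -0.07   -0.05    0.99]
Leontief inverse L = M⁻¹:
  [  1.0765    0.0892    0.1400    0.0756    0.1008    0.1110    0.1368    0.1466]
  [  0.1128    1.1395    0.1490    0.0609    0.1564    0.0767    0.0948    0.0794]
  [  0.0811    0.1233    1.1033    0.0786    0.1185    0.0740    0.1291    0.0844]
  [  0.1499    0.1580    0.1504    1.0679    0.1263    0.0747    0.0744    0.0590]
  [  0.1495    0.1653    0.1282    0.1122    1.1584    0.1206    0.1174    0.1392]
  [  0.1628    0.1566    0.1823    0.1263    0.0868    1.1558    0.1767    0.1247]
  [  0.1276    0.0777    0.0839    0.1148    0.0576    0.1326    1.1368    0.1473]
  [  0.1317    0.1475    0.1591    0.1156    0.1304    0.1230    0.1125    1.0648]
Total output x = L · d:
  x_0 = 1.0765·7 + 0.0892·61 + 0.1400·79 + 0.0756·23 + 0.1008·71 + 0.1110·26 + 0.1368·70 + 0.1466·18 = 48.0300
  x_1 = 0.1128·7 + 1.1395·61 + 0.1490·79 + 0.0609·23 + 0.1564·71 + 0.0767·26 + 0.0948·70 + 0.0794·18 = 104.6405
  x_2 = 0.0811·7 + 0.1233·61 + 1.1033·79 + 0.0786·23 + 0.1185·71 + 0.0740·26 + 0.1291·70 + 0.0844·18 = 117.9557
  x_3 = 0.1499·7 + 0.1580·61 + 0.1504·79 + 1.0679·23 + 0.1263·71 + 0.0747·26 + 0.0744·70 + 0.0590·18 = 64.3132
  x_4 = 0.1495·7 + 0.1653·61 + 0.1282·79 + 0.1122·23 + 1.1584·71 + 0.1206·26 + 0.1174·70 + 0.1392·18 = 119.9461
  x_5 = 0.1628·7 + 0.1566·61 + 0.1823·79 + 0.1263·23 + 0.0868·71 + 1.1558·26 + 0.1767·70 + 0.1247·18 = 78.8296
  x_6 = 0.1276·7 + 0.0777·61 + 0.0839·79 + 0.1148·23 + 0.0576·71 + 0.1326·26 + 1.1368·70 + 0.1473·18 = 104.6590
  x_7 = 0.1317·7 + 0.1475·61 + 0.1591·79 + 0.1156·23 + 0.1304·71 + 0.1230·26 + 0.1125·70 + 1.0648·18 = 64.6450
Output multipliers (column sums of L):
  Healthcare: 1.9920
  Manufacturing: 2.0571
  Mining: 2.0963
  Electronics: 1.7519
  Transport: 1.9352
  Services: 1.8684
  Finance: 1.9785
  Textiles: 1.8455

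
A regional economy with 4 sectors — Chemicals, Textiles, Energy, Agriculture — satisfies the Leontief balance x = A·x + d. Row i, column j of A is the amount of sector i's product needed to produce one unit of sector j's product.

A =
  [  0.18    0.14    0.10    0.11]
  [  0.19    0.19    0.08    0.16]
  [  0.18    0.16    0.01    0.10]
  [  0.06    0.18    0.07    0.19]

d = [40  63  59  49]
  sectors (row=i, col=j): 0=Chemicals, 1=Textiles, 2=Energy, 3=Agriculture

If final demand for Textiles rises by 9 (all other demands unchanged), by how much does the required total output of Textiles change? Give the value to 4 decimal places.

Form M = I − A:
  [  0.82   -0.14   -0.10   -0.11]
  [ -0.19    0.81   -0.08   -0.16]
  [ -0.18   -0.16    0.99   -0.10]
  [ -0.06   -0.18   -0.07    0.81]
Leontief inverse L = M⁻¹:
  [  1.3563    0.3311    0.1830    0.2722]
  [  0.3937    1.4171    0.1794    0.3555]
  [  0.3321    0.3263    1.0873    0.2438]
  [  0.2167    0.3676    0.1474    1.3548]
Total output x = L · d:
  x_0 = 1.3563·40 + 0.3311·63 + 0.1830·59 + 0.2722·49 = 99.2420
  x_1 = 0.3937·40 + 1.4171·63 + 0.1794·59 + 0.3555·49 = 133.0327
  x_2 = 0.3321·40 + 0.3263·63 + 1.0873·59 + 0.2438·49 = 109.9391
  x_3 = 0.2167·40 + 0.3676·63 + 0.1474·59 + 1.3548·49 = 106.9088
Δx_1 = L[1,1] · Δd_1 = 1.4171 · 9 = 12.7537

12.7537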